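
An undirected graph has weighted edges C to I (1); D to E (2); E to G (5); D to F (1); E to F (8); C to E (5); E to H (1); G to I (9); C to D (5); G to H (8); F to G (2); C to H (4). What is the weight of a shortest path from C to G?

8

Checking several routes:
C - D - F - G: 5 + 1 + 2 = 8
C - E - D - F - G: 5 + 2 + 1 + 2 = 10
C - I - G: 1 + 9 = 10
C - E - G: 5 + 5 = 10
Shortest: 8.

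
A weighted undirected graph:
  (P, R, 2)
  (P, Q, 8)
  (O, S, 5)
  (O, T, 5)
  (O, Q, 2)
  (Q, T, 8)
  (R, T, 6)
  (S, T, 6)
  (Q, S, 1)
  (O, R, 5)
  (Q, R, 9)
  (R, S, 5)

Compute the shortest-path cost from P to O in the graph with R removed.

Checking several routes:
P -> Q -> O: 8 + 2 = 10
P -> Q -> S -> T -> O: 8 + 1 + 6 + 5 = 20
P -> Q -> S -> O: 8 + 1 + 5 = 14
Best route has total 10.

10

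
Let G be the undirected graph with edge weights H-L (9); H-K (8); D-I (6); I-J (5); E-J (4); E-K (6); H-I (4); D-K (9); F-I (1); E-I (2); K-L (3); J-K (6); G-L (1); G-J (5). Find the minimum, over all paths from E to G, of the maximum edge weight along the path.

Checking several routes:
E - I - J - G: max(2, 5, 5) = 5
E - K - J - G: max(6, 6, 5) = 6
E - J - G: max(4, 5) = 5
E - I - J - K - L - G: max(2, 5, 6, 3, 1) = 6
E - J - K - L - G: max(4, 6, 3, 1) = 6
Smallest bottleneck: 5.

5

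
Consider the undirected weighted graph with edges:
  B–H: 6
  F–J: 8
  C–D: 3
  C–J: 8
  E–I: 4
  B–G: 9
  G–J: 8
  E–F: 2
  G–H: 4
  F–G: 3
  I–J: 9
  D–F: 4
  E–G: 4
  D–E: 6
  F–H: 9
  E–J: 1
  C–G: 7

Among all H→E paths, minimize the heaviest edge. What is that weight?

4

Checking several routes:
H - G - F - E: max(4, 3, 2) = 4
H - G - E: max(4, 4) = 4
H - G - F - D - E: max(4, 3, 4, 6) = 6
The minimum achievable maximum is 4.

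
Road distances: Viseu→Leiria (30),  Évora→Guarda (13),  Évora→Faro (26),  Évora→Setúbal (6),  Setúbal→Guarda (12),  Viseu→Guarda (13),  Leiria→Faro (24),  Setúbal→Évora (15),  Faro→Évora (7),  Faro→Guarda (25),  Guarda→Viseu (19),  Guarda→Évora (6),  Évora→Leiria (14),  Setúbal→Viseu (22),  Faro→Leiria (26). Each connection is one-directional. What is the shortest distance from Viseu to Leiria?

Routes from Viseu to Leiria:
Viseu -> Guarda -> Évora -> Leiria: 13 + 6 + 14 = 33
Viseu -> Leiria: 30
Viseu -> Guarda -> Évora -> Faro -> Leiria: 13 + 6 + 26 + 26 = 71
Shortest: 30.

30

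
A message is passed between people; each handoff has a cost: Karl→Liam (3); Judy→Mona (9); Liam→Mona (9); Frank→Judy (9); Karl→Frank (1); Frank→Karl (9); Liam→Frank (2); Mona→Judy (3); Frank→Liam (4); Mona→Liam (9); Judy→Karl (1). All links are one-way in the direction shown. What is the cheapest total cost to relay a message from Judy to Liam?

4

Paths from Judy to Liam:
Judy - Karl - Frank - Liam: 1 + 1 + 4 = 6
Judy - Karl - Liam: 1 + 3 = 4
Judy - Mona - Liam: 9 + 9 = 18
Best route has total 4.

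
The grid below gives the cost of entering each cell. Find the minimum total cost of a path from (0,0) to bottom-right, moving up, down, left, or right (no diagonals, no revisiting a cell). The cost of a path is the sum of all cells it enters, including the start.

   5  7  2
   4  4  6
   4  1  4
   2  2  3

Path (0,0) → (1,0) → (1,1) → (2,1) → (3,1) → (3,2): 5 + 4 + 4 + 1 + 2 + 3 = 19.

19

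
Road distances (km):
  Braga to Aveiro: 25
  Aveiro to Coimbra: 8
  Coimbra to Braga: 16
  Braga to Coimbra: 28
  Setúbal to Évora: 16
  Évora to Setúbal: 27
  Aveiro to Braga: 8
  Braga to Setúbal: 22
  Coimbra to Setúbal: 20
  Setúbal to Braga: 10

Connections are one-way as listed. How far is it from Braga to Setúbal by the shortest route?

22

Routes from Braga to Setúbal:
Braga→Coimbra→Setúbal: 28 + 20 = 48
Braga→Setúbal: 22
Braga→Aveiro→Coimbra→Setúbal: 25 + 8 + 20 = 53
The minimum is 22 km.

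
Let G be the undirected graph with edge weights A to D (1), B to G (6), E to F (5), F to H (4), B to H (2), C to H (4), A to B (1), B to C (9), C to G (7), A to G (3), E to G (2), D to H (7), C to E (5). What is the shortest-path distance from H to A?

3

Checking several routes:
H→B→G→A: 2 + 6 + 3 = 11
H→D→A: 7 + 1 = 8
H→B→A: 2 + 1 = 3
H→C→E→G→A: 4 + 5 + 2 + 3 = 14
Shortest: 3.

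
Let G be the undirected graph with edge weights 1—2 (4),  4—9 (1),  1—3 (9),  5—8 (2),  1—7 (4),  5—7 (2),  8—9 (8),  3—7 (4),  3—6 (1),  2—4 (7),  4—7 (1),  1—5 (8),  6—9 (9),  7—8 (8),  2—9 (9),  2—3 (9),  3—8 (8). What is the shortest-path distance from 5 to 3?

A few of the 5→3 routes:
5 -> 7 -> 1 -> 3: 2 + 4 + 9 = 15
5 -> 8 -> 3: 2 + 8 = 10
5 -> 7 -> 4 -> 9 -> 6 -> 3: 2 + 1 + 1 + 9 + 1 = 14
5 -> 8 -> 7 -> 3: 2 + 8 + 4 = 14
5 -> 7 -> 3: 2 + 4 = 6
Best route has total 6.

6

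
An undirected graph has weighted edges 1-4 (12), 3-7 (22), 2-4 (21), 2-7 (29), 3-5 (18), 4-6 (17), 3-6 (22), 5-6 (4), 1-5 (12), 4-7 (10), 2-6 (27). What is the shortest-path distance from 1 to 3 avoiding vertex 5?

Some routes from 1 to 3 avoiding 5:
1-4-2-6-3: 12 + 21 + 27 + 22 = 82
1-4-7-3: 12 + 10 + 22 = 44
1-4-6-3: 12 + 17 + 22 = 51
The minimum is 44.

44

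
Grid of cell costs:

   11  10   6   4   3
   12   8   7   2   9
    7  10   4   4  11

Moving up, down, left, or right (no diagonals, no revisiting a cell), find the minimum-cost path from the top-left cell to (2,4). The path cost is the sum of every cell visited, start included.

Take r0c0 r0c1 r0c2 r0c3 r1c3 r2c3 r2c4 for a total of 11 + 10 + 6 + 4 + 2 + 4 + 11 = 48.

48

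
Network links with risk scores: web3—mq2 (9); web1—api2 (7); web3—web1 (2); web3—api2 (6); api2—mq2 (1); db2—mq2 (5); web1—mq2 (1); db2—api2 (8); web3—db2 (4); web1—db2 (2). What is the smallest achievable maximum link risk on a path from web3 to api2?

2

Checking several routes:
web3-api2: max(6) = 6
web3-web1-mq2-api2: max(2, 1, 1) = 2
web3-db2-mq2-api2: max(4, 5, 1) = 5
web3-db2-web1-mq2-api2: max(4, 2, 1, 1) = 4
web3-db2-web1-api2: max(4, 2, 7) = 7
web3-web1-db2-mq2-api2: max(2, 2, 5, 1) = 5
Smallest bottleneck: 2.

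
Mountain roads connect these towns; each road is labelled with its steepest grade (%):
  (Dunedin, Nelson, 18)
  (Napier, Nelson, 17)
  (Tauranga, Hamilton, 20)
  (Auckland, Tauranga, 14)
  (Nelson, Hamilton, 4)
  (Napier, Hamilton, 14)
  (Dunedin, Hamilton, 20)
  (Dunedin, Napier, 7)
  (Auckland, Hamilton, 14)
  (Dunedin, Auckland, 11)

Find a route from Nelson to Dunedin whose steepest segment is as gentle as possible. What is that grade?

14

Comparing a few candidate routes:
Nelson -> Napier -> Dunedin: max(17, 7) = 17
Nelson -> Hamilton -> Napier -> Dunedin: max(4, 14, 7) = 14
Nelson -> Dunedin: max(18) = 18
Nelson -> Napier -> Hamilton -> Auckland -> Dunedin: max(17, 14, 14, 11) = 17
Nelson -> Hamilton -> Auckland -> Dunedin: max(4, 14, 11) = 14
Smallest bottleneck: 14%.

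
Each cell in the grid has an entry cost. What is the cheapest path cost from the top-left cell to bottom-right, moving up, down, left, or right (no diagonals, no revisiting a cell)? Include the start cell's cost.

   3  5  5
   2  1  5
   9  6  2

13

Best path: [0,0]→[1,0]→[1,1]→[1,2]→[2,2]
Cost: 3 + 2 + 1 + 5 + 2 = 13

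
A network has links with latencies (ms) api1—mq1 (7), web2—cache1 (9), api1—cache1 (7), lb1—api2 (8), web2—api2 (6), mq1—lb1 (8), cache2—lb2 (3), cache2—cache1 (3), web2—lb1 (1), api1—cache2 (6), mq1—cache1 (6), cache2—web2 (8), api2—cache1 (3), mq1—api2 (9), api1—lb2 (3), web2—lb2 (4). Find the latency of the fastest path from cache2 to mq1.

A few of the cache2→mq1 routes:
cache2 -> lb2 -> api1 -> mq1: 3 + 3 + 7 = 13
cache2 -> lb2 -> web2 -> lb1 -> mq1: 3 + 4 + 1 + 8 = 16
cache2 -> cache1 -> mq1: 3 + 6 = 9
cache2 -> cache1 -> api2 -> mq1: 3 + 3 + 9 = 15
cache2 -> cache1 -> api1 -> mq1: 3 + 7 + 7 = 17
cache2 -> api1 -> mq1: 6 + 7 = 13
Shortest: 9 ms.

9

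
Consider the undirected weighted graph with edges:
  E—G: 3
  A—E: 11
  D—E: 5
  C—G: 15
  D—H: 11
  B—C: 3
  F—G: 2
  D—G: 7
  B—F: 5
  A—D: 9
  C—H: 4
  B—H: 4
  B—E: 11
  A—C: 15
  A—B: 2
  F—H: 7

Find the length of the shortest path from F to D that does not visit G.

16

Checking several routes:
F -> B -> H -> D: 5 + 4 + 11 = 20
F -> B -> E -> D: 5 + 11 + 5 = 21
F -> B -> A -> D: 5 + 2 + 9 = 16
F -> H -> D: 7 + 11 = 18
The minimum is 16.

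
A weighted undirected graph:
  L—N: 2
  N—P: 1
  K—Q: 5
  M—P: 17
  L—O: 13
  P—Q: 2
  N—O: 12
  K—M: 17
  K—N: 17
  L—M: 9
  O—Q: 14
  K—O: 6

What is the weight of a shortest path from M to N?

11

Some routes from M to N:
M→L→N: 9 + 2 = 11
M→K→Q→P→N: 17 + 5 + 2 + 1 = 25
M→P→N: 17 + 1 = 18
The minimum is 11.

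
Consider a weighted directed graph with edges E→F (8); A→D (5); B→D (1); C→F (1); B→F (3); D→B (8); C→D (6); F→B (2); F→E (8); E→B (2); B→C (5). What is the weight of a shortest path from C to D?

Candidate routes:
C - D: 6
C - F - B - D: 1 + 2 + 1 = 4
C - F - E - B - D: 1 + 8 + 2 + 1 = 12
Best route has total 4.

4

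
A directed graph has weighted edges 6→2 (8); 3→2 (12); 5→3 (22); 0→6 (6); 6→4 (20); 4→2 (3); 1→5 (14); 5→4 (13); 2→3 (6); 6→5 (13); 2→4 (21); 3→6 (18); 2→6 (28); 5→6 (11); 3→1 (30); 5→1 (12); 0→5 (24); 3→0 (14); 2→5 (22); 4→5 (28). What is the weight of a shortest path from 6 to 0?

Some routes from 6 to 0:
6-5-4-2-3-0: 13 + 13 + 3 + 6 + 14 = 49
6-2-3-0: 8 + 6 + 14 = 28
6-5-3-0: 13 + 22 + 14 = 49
6-4-2-3-0: 20 + 3 + 6 + 14 = 43
Best route has total 28.

28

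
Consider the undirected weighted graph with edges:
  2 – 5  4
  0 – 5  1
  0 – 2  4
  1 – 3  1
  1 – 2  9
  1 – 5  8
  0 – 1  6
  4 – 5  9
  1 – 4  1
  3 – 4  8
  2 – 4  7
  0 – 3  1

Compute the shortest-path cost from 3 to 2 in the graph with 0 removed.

9

Comparing a few candidate routes:
3-1-2: 1 + 9 = 10
3-1-4-5-2: 1 + 1 + 9 + 4 = 15
3-1-5-2: 1 + 8 + 4 = 13
3-1-4-2: 1 + 1 + 7 = 9
3-4-2: 8 + 7 = 15
The minimum is 9.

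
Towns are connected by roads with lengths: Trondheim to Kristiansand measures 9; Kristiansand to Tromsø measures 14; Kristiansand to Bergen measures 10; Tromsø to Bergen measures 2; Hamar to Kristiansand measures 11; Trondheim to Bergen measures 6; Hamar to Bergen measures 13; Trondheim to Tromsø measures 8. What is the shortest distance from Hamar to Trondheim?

Checking several routes:
Hamar-Kristiansand-Bergen-Trondheim: 11 + 10 + 6 = 27
Hamar-Bergen-Tromsø-Trondheim: 13 + 2 + 8 = 23
Hamar-Bergen-Trondheim: 13 + 6 = 19
Hamar-Kristiansand-Trondheim: 11 + 9 = 20
The minimum is 19.

19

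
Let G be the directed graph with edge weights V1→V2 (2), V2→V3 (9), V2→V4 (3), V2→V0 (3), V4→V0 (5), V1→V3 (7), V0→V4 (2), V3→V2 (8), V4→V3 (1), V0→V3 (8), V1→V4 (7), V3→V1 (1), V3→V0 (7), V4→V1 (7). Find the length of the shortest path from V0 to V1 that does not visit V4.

Paths from V0 to V1 avoiding V4:
V0 - V3 - V1: 8 + 1 = 9
Shortest: 9.

9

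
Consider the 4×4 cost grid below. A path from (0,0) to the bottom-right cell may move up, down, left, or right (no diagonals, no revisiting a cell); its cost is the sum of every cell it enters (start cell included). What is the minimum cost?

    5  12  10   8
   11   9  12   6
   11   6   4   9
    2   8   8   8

Path r0c0 -> r1c0 -> r1c1 -> r2c1 -> r2c2 -> r3c2 -> r3c3: 5 + 11 + 9 + 6 + 4 + 8 + 8 = 51.

51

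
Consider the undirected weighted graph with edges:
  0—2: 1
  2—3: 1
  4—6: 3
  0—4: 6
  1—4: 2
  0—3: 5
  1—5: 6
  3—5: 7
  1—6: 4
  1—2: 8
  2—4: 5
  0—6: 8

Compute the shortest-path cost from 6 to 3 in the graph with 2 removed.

Checking several routes:
6 -> 1 -> 5 -> 3: 4 + 6 + 7 = 17
6 -> 0 -> 3: 8 + 5 = 13
6 -> 1 -> 4 -> 0 -> 3: 4 + 2 + 6 + 5 = 17
6 -> 4 -> 0 -> 3: 3 + 6 + 5 = 14
The minimum is 13.

13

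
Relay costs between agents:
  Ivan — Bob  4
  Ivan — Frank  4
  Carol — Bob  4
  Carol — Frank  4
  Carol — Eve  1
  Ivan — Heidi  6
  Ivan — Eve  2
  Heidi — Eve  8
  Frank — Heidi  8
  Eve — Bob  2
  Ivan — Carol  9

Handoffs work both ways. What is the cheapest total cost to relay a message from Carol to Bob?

Comparing a few candidate routes:
Carol - Bob: 4
Carol - Eve - Ivan - Bob: 1 + 2 + 4 = 7
Carol - Frank - Ivan - Bob: 4 + 4 + 4 = 12
Carol - Eve - Bob: 1 + 2 = 3
Shortest: 3.

3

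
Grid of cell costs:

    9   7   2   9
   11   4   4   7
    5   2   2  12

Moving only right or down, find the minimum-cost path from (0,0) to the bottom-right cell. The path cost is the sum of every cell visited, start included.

Cheapest: (0,0) → (0,1) → (0,2) → (1,2) → (2,2) → (2,3)
  9 + 7 + 2 + 4 + 2 + 12 = 36
(Top row then right column would cost 46.)

36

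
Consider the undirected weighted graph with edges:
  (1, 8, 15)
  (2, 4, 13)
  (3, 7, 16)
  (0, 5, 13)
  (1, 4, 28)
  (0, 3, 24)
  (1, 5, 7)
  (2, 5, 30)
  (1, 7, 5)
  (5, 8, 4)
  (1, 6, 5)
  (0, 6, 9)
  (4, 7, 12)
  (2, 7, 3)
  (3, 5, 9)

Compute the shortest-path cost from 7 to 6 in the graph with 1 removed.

47

Some routes from 7 to 6 avoiding 1:
7 -> 2 -> 5 -> 3 -> 0 -> 6: 3 + 30 + 9 + 24 + 9 = 75
7 -> 3 -> 0 -> 6: 16 + 24 + 9 = 49
7 -> 2 -> 5 -> 0 -> 6: 3 + 30 + 13 + 9 = 55
7 -> 4 -> 2 -> 5 -> 0 -> 6: 12 + 13 + 30 + 13 + 9 = 77
7 -> 3 -> 5 -> 0 -> 6: 16 + 9 + 13 + 9 = 47
Best route has total 47.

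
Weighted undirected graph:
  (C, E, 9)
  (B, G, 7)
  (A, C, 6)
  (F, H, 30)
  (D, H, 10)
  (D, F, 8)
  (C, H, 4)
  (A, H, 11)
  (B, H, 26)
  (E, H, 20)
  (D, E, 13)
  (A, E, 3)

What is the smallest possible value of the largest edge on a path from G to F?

26

Comparing a few candidate routes:
G - B - H - C - E - D - F: max(7, 26, 4, 9, 13, 8) = 26
G - B - H - C - A - E - D - F: max(7, 26, 4, 6, 3, 13, 8) = 26
G - B - H - D - F: max(7, 26, 10, 8) = 26
Smallest bottleneck: 26.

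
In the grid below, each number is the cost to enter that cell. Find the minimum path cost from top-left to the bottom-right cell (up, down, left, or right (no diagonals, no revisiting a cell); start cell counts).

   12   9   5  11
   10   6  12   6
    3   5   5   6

41

Path (0,0) -> (1,0) -> (2,0) -> (2,1) -> (2,2) -> (2,3): 12 + 10 + 3 + 5 + 5 + 6 = 41.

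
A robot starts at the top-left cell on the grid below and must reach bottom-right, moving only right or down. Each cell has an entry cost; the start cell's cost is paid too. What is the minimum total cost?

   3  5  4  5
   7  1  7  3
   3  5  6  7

26

Take r0c0 r0c1 r1c1 r1c2 r1c3 r2c3 for a total of 3 + 5 + 1 + 7 + 3 + 7 = 26.
For comparison, the top-then-right route costs 27.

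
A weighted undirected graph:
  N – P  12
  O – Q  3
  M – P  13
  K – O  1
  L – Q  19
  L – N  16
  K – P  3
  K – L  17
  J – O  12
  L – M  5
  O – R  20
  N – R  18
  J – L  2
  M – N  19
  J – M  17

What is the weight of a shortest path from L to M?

5

Comparing a few candidate routes:
L → J → O → K → P → M: 2 + 12 + 1 + 3 + 13 = 31
L → J → M: 2 + 17 = 19
L → M: 5
Shortest: 5.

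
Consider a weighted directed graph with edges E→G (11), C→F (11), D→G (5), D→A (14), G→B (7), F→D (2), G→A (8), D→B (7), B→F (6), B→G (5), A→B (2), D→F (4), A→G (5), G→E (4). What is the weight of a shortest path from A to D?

Paths from A to D:
A-G-B-F-D: 5 + 7 + 6 + 2 = 20
A-B-F-D: 2 + 6 + 2 = 10
Best route has total 10.

10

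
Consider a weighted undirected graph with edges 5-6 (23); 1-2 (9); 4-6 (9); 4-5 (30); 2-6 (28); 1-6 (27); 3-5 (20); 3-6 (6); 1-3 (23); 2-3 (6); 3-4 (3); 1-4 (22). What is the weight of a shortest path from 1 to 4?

18

Comparing a few candidate routes:
1 - 2 - 3 - 4: 9 + 6 + 3 = 18
1 - 4: 22
1 - 3 - 4: 23 + 3 = 26
The minimum is 18.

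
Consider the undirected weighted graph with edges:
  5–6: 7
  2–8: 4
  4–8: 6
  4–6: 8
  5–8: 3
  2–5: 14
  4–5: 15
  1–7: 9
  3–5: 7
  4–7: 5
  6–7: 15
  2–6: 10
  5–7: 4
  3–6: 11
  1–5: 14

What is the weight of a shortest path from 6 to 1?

20

Some routes from 6 to 1:
6→5→1: 7 + 14 = 21
6→5→8→4→7→1: 7 + 3 + 6 + 5 + 9 = 30
6→4→8→5→7→1: 8 + 6 + 3 + 4 + 9 = 30
6→5→7→1: 7 + 4 + 9 = 20
6→7→1: 15 + 9 = 24
6→4→7→1: 8 + 5 + 9 = 22
Shortest: 20.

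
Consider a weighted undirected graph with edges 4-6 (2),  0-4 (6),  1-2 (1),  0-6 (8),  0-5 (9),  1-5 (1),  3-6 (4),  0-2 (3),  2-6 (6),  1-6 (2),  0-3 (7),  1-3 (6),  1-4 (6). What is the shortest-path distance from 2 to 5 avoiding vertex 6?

2

Checking several routes:
2 -> 0 -> 4 -> 1 -> 5: 3 + 6 + 6 + 1 = 16
2 -> 1 -> 5: 1 + 1 = 2
2 -> 0 -> 3 -> 1 -> 5: 3 + 7 + 6 + 1 = 17
2 -> 0 -> 5: 3 + 9 = 12
The minimum is 2.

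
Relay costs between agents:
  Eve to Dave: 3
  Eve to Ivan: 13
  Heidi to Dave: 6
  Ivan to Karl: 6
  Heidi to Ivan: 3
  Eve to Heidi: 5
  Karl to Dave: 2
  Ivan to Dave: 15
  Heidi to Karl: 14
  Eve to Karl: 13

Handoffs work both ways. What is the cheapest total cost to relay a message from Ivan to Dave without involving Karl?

Comparing a few candidate routes:
Ivan - Heidi - Dave: 3 + 6 = 9
Ivan - Dave: 15
Ivan - Heidi - Eve - Dave: 3 + 5 + 3 = 11
The minimum is 9.

9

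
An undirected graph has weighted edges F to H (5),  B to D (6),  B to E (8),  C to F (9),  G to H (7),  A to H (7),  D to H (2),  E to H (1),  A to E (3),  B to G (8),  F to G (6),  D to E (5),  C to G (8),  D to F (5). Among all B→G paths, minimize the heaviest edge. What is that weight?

6

A few of the B→G routes:
B → D → H → F → G: max(6, 2, 5, 6) = 6
B → D → F → G: max(6, 5, 6) = 6
B → D → E → H → F → G: max(6, 5, 1, 5, 6) = 6
B → D → E → H → G: max(6, 5, 1, 7) = 7
Best route has worst link 6.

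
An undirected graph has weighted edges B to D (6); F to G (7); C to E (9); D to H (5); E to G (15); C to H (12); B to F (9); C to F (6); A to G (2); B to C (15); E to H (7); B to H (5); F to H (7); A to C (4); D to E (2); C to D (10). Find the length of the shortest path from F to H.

Checking several routes:
F → C → H: 6 + 12 = 18
F → B → H: 9 + 5 = 14
F → H: 7
F → B → D → H: 9 + 6 + 5 = 20
The minimum is 7.

7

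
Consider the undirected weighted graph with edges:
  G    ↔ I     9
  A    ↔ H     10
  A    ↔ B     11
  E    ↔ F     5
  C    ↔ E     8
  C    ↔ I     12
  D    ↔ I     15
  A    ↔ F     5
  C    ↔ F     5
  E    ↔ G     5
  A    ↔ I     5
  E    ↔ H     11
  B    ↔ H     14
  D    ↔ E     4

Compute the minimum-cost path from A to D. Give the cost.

Some routes from A to D:
A→I→G→E→D: 5 + 9 + 5 + 4 = 23
A→I→D: 5 + 15 = 20
A→F→E→D: 5 + 5 + 4 = 14
A→F→C→E→D: 5 + 5 + 8 + 4 = 22
Shortest: 14.

14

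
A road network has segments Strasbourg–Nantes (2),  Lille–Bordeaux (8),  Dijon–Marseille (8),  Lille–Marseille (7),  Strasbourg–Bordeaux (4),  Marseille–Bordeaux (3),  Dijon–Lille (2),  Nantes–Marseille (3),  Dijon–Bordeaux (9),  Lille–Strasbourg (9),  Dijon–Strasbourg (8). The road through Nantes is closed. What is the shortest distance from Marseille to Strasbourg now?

7

Comparing a few candidate routes:
Marseille - Lille - Dijon - Strasbourg: 7 + 2 + 8 = 17
Marseille - Lille - Strasbourg: 7 + 9 = 16
Marseille - Dijon - Strasbourg: 8 + 8 = 16
Marseille - Dijon - Lille - Strasbourg: 8 + 2 + 9 = 19
Marseille - Lille - Bordeaux - Strasbourg: 7 + 8 + 4 = 19
Marseille - Bordeaux - Strasbourg: 3 + 4 = 7
Shortest: 7.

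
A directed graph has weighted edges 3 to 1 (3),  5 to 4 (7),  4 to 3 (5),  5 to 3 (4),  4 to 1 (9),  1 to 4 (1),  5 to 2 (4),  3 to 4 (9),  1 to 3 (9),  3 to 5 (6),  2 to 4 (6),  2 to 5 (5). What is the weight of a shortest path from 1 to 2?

Paths from 1 to 2:
1 - 3 - 5 - 2: 9 + 6 + 4 = 19
1 - 4 - 3 - 5 - 2: 1 + 5 + 6 + 4 = 16
Best route has total 16.

16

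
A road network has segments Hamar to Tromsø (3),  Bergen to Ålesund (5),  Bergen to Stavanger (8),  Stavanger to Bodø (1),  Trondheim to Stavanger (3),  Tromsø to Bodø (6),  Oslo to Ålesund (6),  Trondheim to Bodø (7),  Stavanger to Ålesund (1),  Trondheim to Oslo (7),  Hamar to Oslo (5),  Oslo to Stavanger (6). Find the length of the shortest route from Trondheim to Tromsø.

10

Checking several routes:
Trondheim-Bodø-Tromsø: 7 + 6 = 13
Trondheim-Stavanger-Bodø-Tromsø: 3 + 1 + 6 = 10
Trondheim-Oslo-Hamar-Tromsø: 7 + 5 + 3 = 15
Best route has total 10 km.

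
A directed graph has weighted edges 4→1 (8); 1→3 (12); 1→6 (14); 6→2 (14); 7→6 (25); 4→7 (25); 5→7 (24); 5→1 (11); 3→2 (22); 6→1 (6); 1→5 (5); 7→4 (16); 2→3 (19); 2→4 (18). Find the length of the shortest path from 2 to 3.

19

Candidate routes:
2 -> 4 -> 7 -> 6 -> 1 -> 3: 18 + 25 + 25 + 6 + 12 = 86
2 -> 4 -> 1 -> 3: 18 + 8 + 12 = 38
2 -> 3: 19
Best route has total 19.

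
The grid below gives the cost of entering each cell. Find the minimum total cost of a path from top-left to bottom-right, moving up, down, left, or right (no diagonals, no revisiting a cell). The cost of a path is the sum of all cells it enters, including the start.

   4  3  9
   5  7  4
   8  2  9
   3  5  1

Take r0c0→r0c1→r1c1→r2c1→r3c1→r3c2 for a total of 4 + 3 + 7 + 2 + 5 + 1 = 22.

22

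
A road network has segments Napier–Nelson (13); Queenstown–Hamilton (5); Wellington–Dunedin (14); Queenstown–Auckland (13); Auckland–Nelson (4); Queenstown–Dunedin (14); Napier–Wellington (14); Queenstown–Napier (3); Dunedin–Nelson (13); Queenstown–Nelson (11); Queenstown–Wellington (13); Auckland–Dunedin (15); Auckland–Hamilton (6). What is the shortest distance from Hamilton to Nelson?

Some routes from Hamilton to Nelson:
Hamilton→Queenstown→Nelson: 5 + 11 = 16
Hamilton→Queenstown→Napier→Nelson: 5 + 3 + 13 = 21
Hamilton→Auckland→Nelson: 6 + 4 = 10
Shortest: 10 mi.

10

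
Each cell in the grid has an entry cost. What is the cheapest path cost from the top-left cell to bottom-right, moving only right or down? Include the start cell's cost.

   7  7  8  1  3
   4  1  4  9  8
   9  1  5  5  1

Cheapest: [0,0] -> [1,0] -> [1,1] -> [2,1] -> [2,2] -> [2,3] -> [2,4]
  7 + 4 + 1 + 1 + 5 + 5 + 1 = 24
For comparison, the top-then-right route costs 35.

24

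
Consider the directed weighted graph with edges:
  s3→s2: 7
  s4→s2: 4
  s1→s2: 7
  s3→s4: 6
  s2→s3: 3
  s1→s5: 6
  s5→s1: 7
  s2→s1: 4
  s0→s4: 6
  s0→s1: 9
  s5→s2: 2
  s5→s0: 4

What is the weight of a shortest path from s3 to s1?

Routes from s3 to s1:
s3 -> s2 -> s1: 7 + 4 = 11
s3 -> s4 -> s2 -> s1: 6 + 4 + 4 = 14
The minimum is 11.

11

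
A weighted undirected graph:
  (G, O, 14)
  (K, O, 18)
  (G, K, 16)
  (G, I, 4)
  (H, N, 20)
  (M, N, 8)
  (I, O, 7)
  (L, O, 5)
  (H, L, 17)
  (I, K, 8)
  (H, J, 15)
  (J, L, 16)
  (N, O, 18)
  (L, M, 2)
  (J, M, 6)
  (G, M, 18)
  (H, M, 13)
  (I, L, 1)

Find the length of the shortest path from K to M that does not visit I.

25

A few of the K→M routes:
K - G - M: 16 + 18 = 34
K - O - L - M: 18 + 5 + 2 = 25
K - G - O - L - M: 16 + 14 + 5 + 2 = 37
The minimum is 25.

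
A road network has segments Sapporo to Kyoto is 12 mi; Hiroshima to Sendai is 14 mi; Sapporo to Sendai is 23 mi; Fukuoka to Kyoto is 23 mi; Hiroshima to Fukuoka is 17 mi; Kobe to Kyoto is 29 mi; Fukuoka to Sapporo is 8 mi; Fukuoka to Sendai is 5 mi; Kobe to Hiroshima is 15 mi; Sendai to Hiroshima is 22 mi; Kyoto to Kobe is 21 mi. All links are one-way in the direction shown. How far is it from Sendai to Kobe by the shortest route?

80

Paths from Sendai to Kobe:
Sendai - Hiroshima - Fukuoka - Kyoto - Kobe: 22 + 17 + 23 + 21 = 83
Sendai - Hiroshima - Fukuoka - Sapporo - Kyoto - Kobe: 22 + 17 + 8 + 12 + 21 = 80
The minimum is 80 mi.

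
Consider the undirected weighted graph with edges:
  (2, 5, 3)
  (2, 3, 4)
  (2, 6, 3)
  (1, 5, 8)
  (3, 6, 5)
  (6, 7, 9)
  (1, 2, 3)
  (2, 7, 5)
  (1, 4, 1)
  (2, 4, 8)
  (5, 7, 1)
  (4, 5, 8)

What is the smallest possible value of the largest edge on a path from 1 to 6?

3

Some routes from 1 to 6:
1-5-4-2-3-6: max(8, 8, 8, 4, 5) = 8
1-2-6: max(3, 3) = 3
1-2-3-6: max(3, 4, 5) = 5
1-5-2-6: max(8, 3, 3) = 8
1-5-2-3-6: max(8, 3, 4, 5) = 8
The minimum achievable maximum is 3.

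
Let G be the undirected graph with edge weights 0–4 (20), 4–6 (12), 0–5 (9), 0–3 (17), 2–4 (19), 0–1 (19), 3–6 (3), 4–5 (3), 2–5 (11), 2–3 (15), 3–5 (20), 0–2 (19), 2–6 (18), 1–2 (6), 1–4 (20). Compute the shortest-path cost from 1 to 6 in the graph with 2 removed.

32

Some routes from 1 to 6 avoiding 2:
1-4-6: 20 + 12 = 32
1-0-5-4-6: 19 + 9 + 3 + 12 = 43
1-0-3-6: 19 + 17 + 3 = 39
Shortest: 32.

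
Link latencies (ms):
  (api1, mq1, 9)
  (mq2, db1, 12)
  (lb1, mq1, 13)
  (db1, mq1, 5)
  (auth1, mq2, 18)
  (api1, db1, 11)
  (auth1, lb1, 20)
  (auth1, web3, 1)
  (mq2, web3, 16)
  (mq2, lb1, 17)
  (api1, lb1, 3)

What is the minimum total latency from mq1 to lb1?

12

Checking several routes:
mq1 → api1 → lb1: 9 + 3 = 12
mq1 → db1 → mq2 → lb1: 5 + 12 + 17 = 34
mq1 → db1 → api1 → lb1: 5 + 11 + 3 = 19
mq1 → lb1: 13
Shortest: 12 ms.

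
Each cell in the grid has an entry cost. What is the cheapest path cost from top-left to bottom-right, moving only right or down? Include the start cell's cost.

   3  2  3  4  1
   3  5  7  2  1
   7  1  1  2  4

Cheapest: [0,0] → [0,1] → [0,2] → [0,3] → [0,4] → [1,4] → [2,4]
  3 + 2 + 3 + 4 + 1 + 1 + 4 = 18

18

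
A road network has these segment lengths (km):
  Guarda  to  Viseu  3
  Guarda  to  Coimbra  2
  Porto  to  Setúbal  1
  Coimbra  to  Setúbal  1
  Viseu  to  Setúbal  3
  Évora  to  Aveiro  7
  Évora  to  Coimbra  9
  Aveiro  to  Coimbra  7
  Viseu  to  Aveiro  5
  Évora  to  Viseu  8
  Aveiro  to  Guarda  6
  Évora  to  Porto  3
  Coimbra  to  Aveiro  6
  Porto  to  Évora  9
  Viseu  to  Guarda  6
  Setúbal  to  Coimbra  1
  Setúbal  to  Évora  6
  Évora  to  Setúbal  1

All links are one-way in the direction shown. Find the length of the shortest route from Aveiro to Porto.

Candidate routes:
Aveiro-Guarda-Viseu-Setúbal-Évora-Porto: 6 + 3 + 3 + 6 + 3 = 21
Aveiro-Guarda-Coimbra-Setúbal-Évora-Porto: 6 + 2 + 1 + 6 + 3 = 18
Aveiro-Coimbra-Setúbal-Évora-Porto: 7 + 1 + 6 + 3 = 17
The minimum is 17 km.

17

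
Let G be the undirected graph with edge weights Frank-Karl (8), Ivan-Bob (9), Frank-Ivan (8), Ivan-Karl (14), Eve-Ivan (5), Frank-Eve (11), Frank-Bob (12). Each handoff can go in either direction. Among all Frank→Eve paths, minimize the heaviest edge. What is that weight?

Routes from Frank to Eve:
Frank → Karl → Ivan → Eve: max(8, 14, 5) = 14
Frank → Ivan → Eve: max(8, 5) = 8
Frank → Bob → Ivan → Eve: max(12, 9, 5) = 12
Frank → Eve: max(11) = 11
The minimum achievable maximum is 8.

8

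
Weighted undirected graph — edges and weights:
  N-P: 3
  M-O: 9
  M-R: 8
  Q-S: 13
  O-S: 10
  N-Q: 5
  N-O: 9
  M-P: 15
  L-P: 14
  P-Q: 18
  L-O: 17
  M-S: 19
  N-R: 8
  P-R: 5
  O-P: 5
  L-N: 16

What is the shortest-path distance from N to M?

16

Checking several routes:
N-O-M: 9 + 9 = 18
N-P-O-M: 3 + 5 + 9 = 17
N-P-R-M: 3 + 5 + 8 = 16
N-R-M: 8 + 8 = 16
N-P-M: 3 + 15 = 18
Shortest: 16.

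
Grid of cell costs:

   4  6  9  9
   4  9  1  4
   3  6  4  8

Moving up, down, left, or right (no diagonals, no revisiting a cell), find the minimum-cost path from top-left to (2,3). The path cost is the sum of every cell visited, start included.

Take [0,0] → [1,0] → [2,0] → [2,1] → [2,2] → [2,3] for a total of 4 + 4 + 3 + 6 + 4 + 8 = 29.

29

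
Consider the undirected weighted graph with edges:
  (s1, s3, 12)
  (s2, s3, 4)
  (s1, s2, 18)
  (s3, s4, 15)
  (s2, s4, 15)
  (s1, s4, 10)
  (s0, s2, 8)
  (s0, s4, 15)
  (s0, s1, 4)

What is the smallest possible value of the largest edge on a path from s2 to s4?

Checking several routes:
s2-s3-s4: max(4, 15) = 15
s2-s3-s1-s0-s4: max(4, 12, 4, 15) = 15
s2-s0-s1-s4: max(8, 4, 10) = 10
s2-s3-s1-s4: max(4, 12, 10) = 12
s2-s4: max(15) = 15
The minimum achievable maximum is 10.

10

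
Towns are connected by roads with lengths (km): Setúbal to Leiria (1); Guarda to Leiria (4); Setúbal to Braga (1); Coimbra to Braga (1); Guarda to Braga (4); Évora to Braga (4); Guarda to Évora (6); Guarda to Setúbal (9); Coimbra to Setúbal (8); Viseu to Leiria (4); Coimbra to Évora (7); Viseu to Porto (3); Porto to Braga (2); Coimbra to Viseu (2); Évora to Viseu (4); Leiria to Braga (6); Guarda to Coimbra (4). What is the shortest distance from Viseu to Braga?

3

Some routes from Viseu to Braga:
Viseu - Porto - Braga: 3 + 2 = 5
Viseu - Leiria - Setúbal - Braga: 4 + 1 + 1 = 6
Viseu - Coimbra - Braga: 2 + 1 = 3
The minimum is 3 km.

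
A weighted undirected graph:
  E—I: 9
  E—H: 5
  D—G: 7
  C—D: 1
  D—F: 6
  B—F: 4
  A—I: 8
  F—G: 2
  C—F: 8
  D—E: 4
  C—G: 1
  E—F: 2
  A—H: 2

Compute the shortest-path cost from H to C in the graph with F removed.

10

Candidate routes:
H → E → D → C: 5 + 4 + 1 = 10
H → A → I → E → D → C: 2 + 8 + 9 + 4 + 1 = 24
H → E → D → G → C: 5 + 4 + 7 + 1 = 17
H → A → I → E → D → G → C: 2 + 8 + 9 + 4 + 7 + 1 = 31
Best route has total 10.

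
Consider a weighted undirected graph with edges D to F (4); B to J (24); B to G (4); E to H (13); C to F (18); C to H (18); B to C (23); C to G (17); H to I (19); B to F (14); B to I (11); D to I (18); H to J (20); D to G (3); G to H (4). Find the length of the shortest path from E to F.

24

Comparing a few candidate routes:
E - H - G - D - F: 13 + 4 + 3 + 4 = 24
E - H - G - B - F: 13 + 4 + 4 + 14 = 35
E - H - C - F: 13 + 18 + 18 = 49
Shortest: 24.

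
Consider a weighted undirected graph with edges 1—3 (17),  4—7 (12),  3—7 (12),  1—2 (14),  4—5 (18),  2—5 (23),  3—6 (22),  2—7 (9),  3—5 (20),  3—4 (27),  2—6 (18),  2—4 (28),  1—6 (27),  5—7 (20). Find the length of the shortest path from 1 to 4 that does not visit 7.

42

Some routes from 1 to 4 avoiding 7:
1-2-4: 14 + 28 = 42
1-3-4: 17 + 27 = 44
1-2-5-4: 14 + 23 + 18 = 55
The minimum is 42.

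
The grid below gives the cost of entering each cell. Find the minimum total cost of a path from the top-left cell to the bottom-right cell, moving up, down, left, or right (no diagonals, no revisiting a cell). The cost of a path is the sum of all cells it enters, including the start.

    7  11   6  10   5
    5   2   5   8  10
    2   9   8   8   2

37

Take r0c0 -> r1c0 -> r1c1 -> r1c2 -> r1c3 -> r2c3 -> r2c4 for a total of 7 + 5 + 2 + 5 + 8 + 8 + 2 = 37.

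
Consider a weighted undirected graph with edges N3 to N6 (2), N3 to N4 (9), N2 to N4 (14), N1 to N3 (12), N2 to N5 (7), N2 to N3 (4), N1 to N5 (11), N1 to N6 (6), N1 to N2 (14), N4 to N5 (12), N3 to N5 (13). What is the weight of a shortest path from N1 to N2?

A few of the N1→N2 routes:
N1 → N2: 14
N1 → N6 → N3 → N5 → N2: 6 + 2 + 13 + 7 = 28
N1 → N6 → N3 → N2: 6 + 2 + 4 = 12
N1 → N5 → N3 → N2: 11 + 13 + 4 = 28
N1 → N3 → N2: 12 + 4 = 16
N1 → N5 → N2: 11 + 7 = 18
Shortest: 12.

12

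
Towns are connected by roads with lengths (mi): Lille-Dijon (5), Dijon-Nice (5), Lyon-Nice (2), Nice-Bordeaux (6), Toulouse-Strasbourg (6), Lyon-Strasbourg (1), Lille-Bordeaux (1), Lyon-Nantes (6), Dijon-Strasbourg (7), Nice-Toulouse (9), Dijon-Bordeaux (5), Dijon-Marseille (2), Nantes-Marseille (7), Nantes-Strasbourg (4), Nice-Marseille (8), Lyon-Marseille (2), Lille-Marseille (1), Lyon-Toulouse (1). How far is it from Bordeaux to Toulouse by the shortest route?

A few of the Bordeaux→Toulouse routes:
Bordeaux→Dijon→Marseille→Lyon→Toulouse: 5 + 2 + 2 + 1 = 10
Bordeaux→Lille→Dijon→Marseille→Lyon→Toulouse: 1 + 5 + 2 + 2 + 1 = 11
Bordeaux→Lille→Marseille→Lyon→Toulouse: 1 + 1 + 2 + 1 = 5
Bordeaux→Nice→Lyon→Toulouse: 6 + 2 + 1 = 9
The minimum is 5 mi.

5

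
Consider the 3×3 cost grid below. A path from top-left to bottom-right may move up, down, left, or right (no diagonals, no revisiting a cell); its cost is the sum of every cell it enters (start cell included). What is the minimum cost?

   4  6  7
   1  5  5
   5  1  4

15

One optimal route is [0,0]→[1,0]→[1,1]→[2,1]→[2,2].
Its cost is 4 + 1 + 5 + 1 + 4 = 15.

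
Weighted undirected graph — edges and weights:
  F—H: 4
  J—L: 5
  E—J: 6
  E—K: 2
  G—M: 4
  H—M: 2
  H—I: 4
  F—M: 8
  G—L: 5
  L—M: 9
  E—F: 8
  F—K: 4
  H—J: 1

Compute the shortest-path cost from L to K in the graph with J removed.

Comparing a few candidate routes:
L - M - F - K: 9 + 8 + 4 = 21
L - G - M - F - K: 5 + 4 + 8 + 4 = 21
L - M - H - F - E - K: 9 + 2 + 4 + 8 + 2 = 25
L - M - H - F - K: 9 + 2 + 4 + 4 = 19
L - G - M - H - F - K: 5 + 4 + 2 + 4 + 4 = 19
Best route has total 19.

19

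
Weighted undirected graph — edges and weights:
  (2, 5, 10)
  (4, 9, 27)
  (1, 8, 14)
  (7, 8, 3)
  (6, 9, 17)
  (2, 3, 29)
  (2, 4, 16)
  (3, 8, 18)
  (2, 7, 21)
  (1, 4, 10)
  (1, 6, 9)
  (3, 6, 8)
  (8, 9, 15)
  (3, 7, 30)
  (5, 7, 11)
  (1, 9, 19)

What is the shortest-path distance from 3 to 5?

Comparing a few candidate routes:
3 - 8 - 7 - 5: 18 + 3 + 11 = 32
3 - 7 - 5: 30 + 11 = 41
3 - 2 - 5: 29 + 10 = 39
Shortest: 32.

32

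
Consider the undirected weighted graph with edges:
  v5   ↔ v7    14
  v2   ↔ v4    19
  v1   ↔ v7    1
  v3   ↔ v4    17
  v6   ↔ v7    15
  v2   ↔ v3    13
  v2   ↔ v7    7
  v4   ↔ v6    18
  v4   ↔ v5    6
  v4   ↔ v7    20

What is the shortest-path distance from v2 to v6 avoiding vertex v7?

37

Routes from v2 to v6 avoiding v7:
v2 - v4 - v6: 19 + 18 = 37
v2 - v3 - v4 - v6: 13 + 17 + 18 = 48
Shortest: 37.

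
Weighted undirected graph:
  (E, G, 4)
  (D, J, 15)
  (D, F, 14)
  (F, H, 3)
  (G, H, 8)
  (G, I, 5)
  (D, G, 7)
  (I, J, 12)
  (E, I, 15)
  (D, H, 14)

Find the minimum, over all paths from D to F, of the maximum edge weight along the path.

Comparing a few candidate routes:
D - H - F: max(14, 3) = 14
D - F: max(14) = 14
D - G - H - F: max(7, 8, 3) = 8
Smallest bottleneck: 8.

8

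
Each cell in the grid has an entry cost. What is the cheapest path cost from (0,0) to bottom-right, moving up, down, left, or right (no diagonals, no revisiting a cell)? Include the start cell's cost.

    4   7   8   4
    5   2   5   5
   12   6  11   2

23

Take r0c0 r1c0 r1c1 r1c2 r1c3 r2c3 for a total of 4 + 5 + 2 + 5 + 5 + 2 = 23.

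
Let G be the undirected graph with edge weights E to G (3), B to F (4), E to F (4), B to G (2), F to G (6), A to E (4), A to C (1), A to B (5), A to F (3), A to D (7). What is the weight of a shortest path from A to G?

7

Some routes from A to G:
A - F - G: 3 + 6 = 9
A - E - G: 4 + 3 = 7
A - B - G: 5 + 2 = 7
A - F - B - G: 3 + 4 + 2 = 9
Best route has total 7.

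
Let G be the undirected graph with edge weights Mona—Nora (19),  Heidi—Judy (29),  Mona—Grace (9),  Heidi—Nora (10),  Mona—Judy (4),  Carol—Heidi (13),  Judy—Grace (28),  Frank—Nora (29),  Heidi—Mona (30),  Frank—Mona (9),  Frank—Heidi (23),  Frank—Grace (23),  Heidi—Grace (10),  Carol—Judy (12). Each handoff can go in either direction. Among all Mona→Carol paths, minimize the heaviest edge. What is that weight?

Checking several routes:
Mona - Nora - Heidi - Carol: max(19, 10, 13) = 19
Mona - Grace - Heidi - Carol: max(9, 10, 13) = 13
Mona - Judy - Carol: max(4, 12) = 12
Smallest bottleneck: 12.

12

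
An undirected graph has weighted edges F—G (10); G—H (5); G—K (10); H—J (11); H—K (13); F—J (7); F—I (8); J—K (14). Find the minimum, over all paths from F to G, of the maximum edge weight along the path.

10

Checking several routes:
F→J→H→K→G: max(7, 11, 13, 10) = 13
F→G: max(10) = 10
F→J→K→G: max(7, 14, 10) = 14
F→J→H→G: max(7, 11, 5) = 11
The minimum achievable maximum is 10.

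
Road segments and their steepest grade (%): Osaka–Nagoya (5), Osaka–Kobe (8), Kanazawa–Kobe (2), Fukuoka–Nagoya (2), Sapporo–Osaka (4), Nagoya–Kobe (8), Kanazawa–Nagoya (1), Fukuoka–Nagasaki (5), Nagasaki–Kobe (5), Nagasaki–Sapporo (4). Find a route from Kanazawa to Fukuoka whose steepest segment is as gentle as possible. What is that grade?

2

Some routes from Kanazawa to Fukuoka:
Kanazawa-Kobe-Nagasaki-Sapporo-Osaka-Nagoya-Fukuoka: max(2, 5, 4, 4, 5, 2) = 5
Kanazawa-Kobe-Nagasaki-Fukuoka: max(2, 5, 5) = 5
Kanazawa-Nagoya-Fukuoka: max(1, 2) = 2
The minimum achievable maximum is 2%.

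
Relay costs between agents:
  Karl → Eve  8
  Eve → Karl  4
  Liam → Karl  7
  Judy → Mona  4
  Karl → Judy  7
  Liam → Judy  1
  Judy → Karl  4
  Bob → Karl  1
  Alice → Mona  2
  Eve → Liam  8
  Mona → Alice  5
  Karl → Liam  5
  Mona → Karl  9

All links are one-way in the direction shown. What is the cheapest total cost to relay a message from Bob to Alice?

Routes from Bob to Alice:
Bob-Karl-Liam-Judy-Mona-Alice: 1 + 5 + 1 + 4 + 5 = 16
Bob-Karl-Judy-Mona-Alice: 1 + 7 + 4 + 5 = 17
Bob-Karl-Eve-Liam-Judy-Mona-Alice: 1 + 8 + 8 + 1 + 4 + 5 = 27
Shortest: 16.

16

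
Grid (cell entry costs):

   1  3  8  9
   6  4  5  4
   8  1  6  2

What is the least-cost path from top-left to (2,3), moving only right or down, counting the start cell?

Best path: [0,0] -> [0,1] -> [1,1] -> [2,1] -> [2,2] -> [2,3]
Cost: 1 + 3 + 4 + 1 + 6 + 2 = 17
For comparison, the top-then-right route costs 27.

17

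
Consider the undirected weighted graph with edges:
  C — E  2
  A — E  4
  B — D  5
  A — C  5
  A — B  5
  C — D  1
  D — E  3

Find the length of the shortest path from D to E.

3

A few of the D→E routes:
D → E: 3
D → C → A → E: 1 + 5 + 4 = 10
D → C → E: 1 + 2 = 3
The minimum is 3.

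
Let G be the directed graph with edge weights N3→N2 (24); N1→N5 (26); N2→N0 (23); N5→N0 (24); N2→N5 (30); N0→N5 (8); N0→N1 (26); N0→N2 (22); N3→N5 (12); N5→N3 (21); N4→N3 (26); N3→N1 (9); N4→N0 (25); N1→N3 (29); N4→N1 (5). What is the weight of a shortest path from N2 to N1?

Checking several routes:
N2→N0→N5→N3→N1: 23 + 8 + 21 + 9 = 61
N2→N5→N3→N1: 30 + 21 + 9 = 60
N2→N0→N1: 23 + 26 = 49
Best route has total 49.

49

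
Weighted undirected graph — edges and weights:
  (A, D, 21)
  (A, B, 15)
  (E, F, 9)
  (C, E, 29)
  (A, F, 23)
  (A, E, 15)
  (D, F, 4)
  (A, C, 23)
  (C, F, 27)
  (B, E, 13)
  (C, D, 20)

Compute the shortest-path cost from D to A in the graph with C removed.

21

Candidate routes:
D→F→A: 4 + 23 = 27
D→A: 21
D→F→E→B→A: 4 + 9 + 13 + 15 = 41
D→F→E→A: 4 + 9 + 15 = 28
Shortest: 21.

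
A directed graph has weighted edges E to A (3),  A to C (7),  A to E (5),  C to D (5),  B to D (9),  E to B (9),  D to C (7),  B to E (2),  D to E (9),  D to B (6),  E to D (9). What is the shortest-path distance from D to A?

Routes from D to A:
D-E-A: 9 + 3 = 12
D-B-E-A: 6 + 2 + 3 = 11
The minimum is 11.

11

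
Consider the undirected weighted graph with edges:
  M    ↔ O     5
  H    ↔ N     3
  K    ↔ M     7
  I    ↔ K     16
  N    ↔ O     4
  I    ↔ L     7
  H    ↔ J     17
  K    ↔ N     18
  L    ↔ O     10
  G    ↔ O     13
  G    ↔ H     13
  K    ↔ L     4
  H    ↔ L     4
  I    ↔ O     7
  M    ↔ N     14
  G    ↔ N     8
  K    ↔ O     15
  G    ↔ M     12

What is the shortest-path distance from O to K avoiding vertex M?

A few of the O→K routes:
O-L-K: 10 + 4 = 14
O-N-H-L-K: 4 + 3 + 4 + 4 = 15
O-K: 15
Best route has total 14.

14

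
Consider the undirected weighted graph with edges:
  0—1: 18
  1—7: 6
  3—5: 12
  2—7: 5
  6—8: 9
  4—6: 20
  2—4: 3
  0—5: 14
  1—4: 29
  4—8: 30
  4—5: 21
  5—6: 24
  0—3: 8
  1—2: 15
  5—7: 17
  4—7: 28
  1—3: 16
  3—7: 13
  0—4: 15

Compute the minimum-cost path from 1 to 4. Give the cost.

14

Checking several routes:
1-4: 29
1-2-4: 15 + 3 = 18
1-7-2-4: 6 + 5 + 3 = 14
The minimum is 14.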